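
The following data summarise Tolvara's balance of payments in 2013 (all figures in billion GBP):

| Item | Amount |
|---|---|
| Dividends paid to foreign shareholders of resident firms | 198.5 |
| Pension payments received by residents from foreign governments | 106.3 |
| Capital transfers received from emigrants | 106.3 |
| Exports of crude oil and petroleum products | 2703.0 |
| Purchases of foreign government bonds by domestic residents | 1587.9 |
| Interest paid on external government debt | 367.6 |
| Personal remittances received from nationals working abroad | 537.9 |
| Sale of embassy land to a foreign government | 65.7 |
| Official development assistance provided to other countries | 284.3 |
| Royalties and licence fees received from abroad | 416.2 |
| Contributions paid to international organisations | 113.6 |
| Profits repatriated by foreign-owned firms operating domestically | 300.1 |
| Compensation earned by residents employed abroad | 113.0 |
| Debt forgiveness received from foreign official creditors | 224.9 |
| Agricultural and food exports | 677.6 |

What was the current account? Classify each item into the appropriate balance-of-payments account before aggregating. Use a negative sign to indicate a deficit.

Goods: 677.6 + 2703.0 = 3380.6
Services: 416.2
Primary income: -367.6 - 300.1 - 198.5 + 113.0 = -753.2
Secondary income: -284.3 + 106.3 + 537.9 - 113.6 = 246.3
Current account = 3380.6 + 416.2 + (-753.2) + 246.3 = 3289.9
(Excluded from the current account — capital account: capital transfers received from emigrants 106.3, sale of embassy land to a foreign government 65.7, debt forgiveness received from foreign official creditors 224.9; financial account: purchases of foreign government bonds by domestic residents 1587.9.)

3289.9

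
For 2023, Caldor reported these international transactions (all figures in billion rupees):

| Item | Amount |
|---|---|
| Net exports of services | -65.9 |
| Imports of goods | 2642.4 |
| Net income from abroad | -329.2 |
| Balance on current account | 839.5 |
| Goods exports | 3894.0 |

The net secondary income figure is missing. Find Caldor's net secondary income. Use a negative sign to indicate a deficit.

-17.0

Current account = goods balance + services balance + net primary income + net secondary income
Sum of the known components = 856.5
Net secondary income = CA - (known components) = 839.5 - 856.5 = -17.0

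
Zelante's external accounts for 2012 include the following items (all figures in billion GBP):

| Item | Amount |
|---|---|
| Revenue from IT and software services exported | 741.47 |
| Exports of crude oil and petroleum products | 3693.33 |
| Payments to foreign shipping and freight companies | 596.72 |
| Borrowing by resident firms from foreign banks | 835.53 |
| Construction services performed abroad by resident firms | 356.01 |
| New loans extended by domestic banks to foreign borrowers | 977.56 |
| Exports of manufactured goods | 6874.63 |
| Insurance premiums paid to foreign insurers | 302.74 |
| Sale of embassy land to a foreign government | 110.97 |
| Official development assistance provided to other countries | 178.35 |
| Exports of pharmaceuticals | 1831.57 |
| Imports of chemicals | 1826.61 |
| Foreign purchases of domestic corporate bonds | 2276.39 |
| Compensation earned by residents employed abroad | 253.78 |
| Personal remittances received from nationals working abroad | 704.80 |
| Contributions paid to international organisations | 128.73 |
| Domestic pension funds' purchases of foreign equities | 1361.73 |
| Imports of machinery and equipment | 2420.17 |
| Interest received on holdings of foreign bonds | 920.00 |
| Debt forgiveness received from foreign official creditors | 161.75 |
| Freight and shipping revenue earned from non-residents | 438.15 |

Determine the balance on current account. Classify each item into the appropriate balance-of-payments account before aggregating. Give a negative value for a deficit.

10360.42

Goods: -2420.17 - 1826.61 + 6874.63 + 3693.33 + 1831.57 = 8152.75
Services: 741.47 + 438.15 - 596.72 + 356.01 - 302.74 = 636.17
Primary income: 920.00 + 253.78 = 1173.78
Secondary income: -178.35 + 704.80 - 128.73 = 397.72
Current account = 8152.75 + 636.17 + 1173.78 + 397.72 = 10360.42
(Excluded from the current account — financial account: borrowing by resident firms from foreign banks 835.53, new loans extended by domestic banks to foreign borrowers 977.56, foreign purchases of domestic corporate bonds 2276.39, domestic pension funds' purchases of foreign equities 1361.73; capital account: sale of embassy land to a foreign government 110.97, debt forgiveness received from foreign official creditors 161.75.)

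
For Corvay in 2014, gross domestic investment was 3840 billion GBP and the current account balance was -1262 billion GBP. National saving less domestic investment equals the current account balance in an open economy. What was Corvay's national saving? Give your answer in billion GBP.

2578

S - I = CA (net lending to the rest of the world).
S = I + CA = 3840 + (-1262) = 2578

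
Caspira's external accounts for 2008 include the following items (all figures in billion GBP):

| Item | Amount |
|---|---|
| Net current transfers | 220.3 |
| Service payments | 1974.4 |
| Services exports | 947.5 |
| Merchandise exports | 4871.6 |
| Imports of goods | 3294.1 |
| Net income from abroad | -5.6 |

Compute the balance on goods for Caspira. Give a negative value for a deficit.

1577.5

Goods balance = 4871.6 - 3294.1 = 1577.5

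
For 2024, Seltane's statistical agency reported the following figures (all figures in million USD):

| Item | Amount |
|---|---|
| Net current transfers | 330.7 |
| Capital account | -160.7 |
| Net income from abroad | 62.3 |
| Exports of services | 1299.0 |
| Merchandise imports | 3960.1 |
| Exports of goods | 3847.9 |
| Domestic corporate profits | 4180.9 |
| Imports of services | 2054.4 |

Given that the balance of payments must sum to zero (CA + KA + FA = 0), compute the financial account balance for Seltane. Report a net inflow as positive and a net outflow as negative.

Goods balance = 3847.9 - 3960.1 = -112.2
Services balance = 1299.0 - 2054.4 = -755.4
Trade balance (goods + services) = -112.2 + (-755.4) = -867.6
Net primary income = 62.3
Net secondary income = 330.7
Current account = -867.6 + 62.3 + 330.7 = -474.6
Financial account = -(-474.6 + (-160.7)) = 635.3

635.3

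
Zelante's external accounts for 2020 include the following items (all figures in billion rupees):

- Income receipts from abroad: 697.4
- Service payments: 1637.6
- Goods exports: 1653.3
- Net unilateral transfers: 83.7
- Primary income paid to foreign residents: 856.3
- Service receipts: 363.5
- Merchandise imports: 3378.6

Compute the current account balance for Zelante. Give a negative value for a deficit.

Goods balance = 1653.3 - 3378.6 = -1725.3
Services balance = 363.5 - 1637.6 = -1274.1
Trade balance (goods + services) = -1725.3 + (-1274.1) = -2999.4
Net primary income = 697.4 - 856.3 = -158.9
Net secondary income = 83.7
Current account = -2999.4 + (-158.9) + 83.7 = -3074.6

-3074.6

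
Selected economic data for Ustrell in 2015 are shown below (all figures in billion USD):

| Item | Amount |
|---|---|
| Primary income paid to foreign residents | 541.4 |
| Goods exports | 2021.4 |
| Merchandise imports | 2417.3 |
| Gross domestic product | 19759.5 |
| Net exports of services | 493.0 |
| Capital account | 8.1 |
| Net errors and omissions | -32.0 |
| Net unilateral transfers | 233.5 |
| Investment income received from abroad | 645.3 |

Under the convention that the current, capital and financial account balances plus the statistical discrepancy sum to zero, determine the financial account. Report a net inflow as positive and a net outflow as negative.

-410.6

Goods balance = 2021.4 - 2417.3 = -395.9
Services balance = 493.0
Trade balance (goods + services) = -395.9 + 493.0 = 97.1
Net primary income = 645.3 - 541.4 = 103.9
Net secondary income = 233.5
Current account = 97.1 + 103.9 + 233.5 = 434.5
Financial account = -(434.5 + 8.1 + (-32.0)) = -410.6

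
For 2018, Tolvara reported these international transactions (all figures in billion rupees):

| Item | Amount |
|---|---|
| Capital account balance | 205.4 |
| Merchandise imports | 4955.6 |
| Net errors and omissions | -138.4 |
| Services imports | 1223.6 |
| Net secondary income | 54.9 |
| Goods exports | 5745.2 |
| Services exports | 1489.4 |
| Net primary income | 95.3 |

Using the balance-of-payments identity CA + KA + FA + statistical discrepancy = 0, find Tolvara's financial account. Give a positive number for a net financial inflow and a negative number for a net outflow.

-1272.6

Goods balance = 5745.2 - 4955.6 = 789.6
Services balance = 1489.4 - 1223.6 = 265.8
Trade balance (goods + services) = 789.6 + 265.8 = 1055.4
Net primary income = 95.3
Net secondary income = 54.9
Current account = 1055.4 + 95.3 + 54.9 = 1205.6
Financial account = -(1205.6 + 205.4 + (-138.4)) = -1272.6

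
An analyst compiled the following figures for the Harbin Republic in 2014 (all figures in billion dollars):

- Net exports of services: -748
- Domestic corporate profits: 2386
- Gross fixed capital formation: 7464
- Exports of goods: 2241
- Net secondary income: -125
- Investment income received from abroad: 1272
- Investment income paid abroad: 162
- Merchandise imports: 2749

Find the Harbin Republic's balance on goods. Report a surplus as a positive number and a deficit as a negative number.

Goods balance = 2241 - 2749 = -508

-508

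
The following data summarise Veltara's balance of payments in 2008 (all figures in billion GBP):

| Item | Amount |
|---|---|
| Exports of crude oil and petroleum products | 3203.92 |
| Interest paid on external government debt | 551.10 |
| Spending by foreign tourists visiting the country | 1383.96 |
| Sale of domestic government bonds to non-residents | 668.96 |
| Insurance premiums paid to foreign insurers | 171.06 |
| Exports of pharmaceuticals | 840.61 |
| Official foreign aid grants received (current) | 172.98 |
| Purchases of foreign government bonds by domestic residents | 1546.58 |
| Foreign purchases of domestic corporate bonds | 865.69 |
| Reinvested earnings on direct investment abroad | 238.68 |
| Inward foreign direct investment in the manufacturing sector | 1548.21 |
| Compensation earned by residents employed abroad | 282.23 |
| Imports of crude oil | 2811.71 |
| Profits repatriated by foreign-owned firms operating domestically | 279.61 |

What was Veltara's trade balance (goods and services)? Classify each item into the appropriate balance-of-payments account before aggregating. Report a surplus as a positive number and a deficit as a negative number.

2445.72

Goods: 840.61 + 3203.92 - 2811.71 = 1232.82
Services: -171.06 + 1383.96 = 1212.90
Trade balance = 1232.82 + 1212.90 = 2445.72
(Excluded from the trade balance — primary income: interest paid on external government debt 551.10, reinvested earnings on direct investment abroad 238.68, compensation earned by residents employed abroad 282.23, profits repatriated by foreign-owned firms operating domestically 279.61; financial account: sale of domestic government bonds to non-residents 668.96, purchases of foreign government bonds by domestic residents 1546.58, foreign purchases of domestic corporate bonds 865.69, inward foreign direct investment in the manufacturing sector 1548.21; secondary income: official foreign aid grants received (current) 172.98.)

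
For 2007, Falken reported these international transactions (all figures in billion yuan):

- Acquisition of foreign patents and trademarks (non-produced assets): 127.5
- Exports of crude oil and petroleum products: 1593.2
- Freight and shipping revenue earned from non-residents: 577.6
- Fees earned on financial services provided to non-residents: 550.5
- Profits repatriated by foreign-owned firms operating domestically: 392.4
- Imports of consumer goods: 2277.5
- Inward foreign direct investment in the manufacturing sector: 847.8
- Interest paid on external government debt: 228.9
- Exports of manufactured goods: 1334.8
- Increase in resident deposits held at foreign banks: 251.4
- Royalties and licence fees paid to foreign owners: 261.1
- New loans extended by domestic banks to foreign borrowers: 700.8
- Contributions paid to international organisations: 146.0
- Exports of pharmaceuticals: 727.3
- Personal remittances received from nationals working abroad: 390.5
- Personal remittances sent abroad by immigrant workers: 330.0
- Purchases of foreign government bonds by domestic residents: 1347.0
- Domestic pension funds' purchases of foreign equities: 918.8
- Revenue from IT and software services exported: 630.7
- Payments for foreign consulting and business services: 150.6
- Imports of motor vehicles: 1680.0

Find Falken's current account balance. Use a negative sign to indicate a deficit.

Goods: -2277.5 + 727.3 + 1593.2 + 1334.8 - 1680.0 = -302.2
Services: -261.1 + 577.6 + 550.5 - 150.6 + 630.7 = 1347.1
Primary income: -392.4 - 228.9 = -621.3
Secondary income: -330.0 - 146.0 + 390.5 = -85.5
Current account = (-302.2) + 1347.1 + (-621.3) + (-85.5) = 338.1
(Excluded from the current account — capital account: acquisition of foreign patents and trademarks (non-produced assets) 127.5; financial account: inward foreign direct investment in the manufacturing sector 847.8, increase in resident deposits held at foreign banks 251.4, new loans extended by domestic banks to foreign borrowers 700.8, purchases of foreign government bonds by domestic residents 1347.0, domestic pension funds' purchases of foreign equities 918.8.)

338.1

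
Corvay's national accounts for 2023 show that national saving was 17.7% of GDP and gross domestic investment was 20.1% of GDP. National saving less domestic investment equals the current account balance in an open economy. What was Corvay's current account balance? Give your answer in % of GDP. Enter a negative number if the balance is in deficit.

-2.4

S - I = CA (net lending to the rest of the world).
CA = S - I = 17.7 - 20.1 = -2.4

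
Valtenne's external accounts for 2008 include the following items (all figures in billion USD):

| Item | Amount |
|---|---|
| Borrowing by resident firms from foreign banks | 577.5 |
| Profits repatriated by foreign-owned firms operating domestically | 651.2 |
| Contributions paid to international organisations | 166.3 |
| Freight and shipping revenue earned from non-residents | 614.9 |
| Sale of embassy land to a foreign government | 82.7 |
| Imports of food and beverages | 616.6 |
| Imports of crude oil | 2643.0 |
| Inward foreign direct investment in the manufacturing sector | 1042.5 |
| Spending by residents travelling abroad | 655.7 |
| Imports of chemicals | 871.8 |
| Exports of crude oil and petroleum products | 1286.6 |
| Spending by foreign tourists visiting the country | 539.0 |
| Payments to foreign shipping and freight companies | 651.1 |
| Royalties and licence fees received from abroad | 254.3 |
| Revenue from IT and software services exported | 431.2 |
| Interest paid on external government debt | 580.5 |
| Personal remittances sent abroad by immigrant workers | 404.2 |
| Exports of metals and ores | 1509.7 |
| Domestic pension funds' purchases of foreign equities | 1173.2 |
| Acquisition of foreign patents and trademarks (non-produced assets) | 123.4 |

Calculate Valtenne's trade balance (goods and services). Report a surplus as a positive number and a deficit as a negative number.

Goods: 1286.6 - 2643.0 - 871.8 - 616.6 + 1509.7 = -1335.1
Services: -655.7 - 651.1 + 431.2 + 614.9 + 539.0 + 254.3 = 532.6
Trade balance = -1335.1 + 532.6 = -802.5
(Excluded from the trade balance — financial account: borrowing by resident firms from foreign banks 577.5, inward foreign direct investment in the manufacturing sector 1042.5, domestic pension funds' purchases of foreign equities 1173.2; primary income: profits repatriated by foreign-owned firms operating domestically 651.2, interest paid on external government debt 580.5; secondary income: contributions paid to international organisations 166.3, personal remittances sent abroad by immigrant workers 404.2; capital account: sale of embassy land to a foreign government 82.7, acquisition of foreign patents and trademarks (non-produced assets) 123.4.)

-802.5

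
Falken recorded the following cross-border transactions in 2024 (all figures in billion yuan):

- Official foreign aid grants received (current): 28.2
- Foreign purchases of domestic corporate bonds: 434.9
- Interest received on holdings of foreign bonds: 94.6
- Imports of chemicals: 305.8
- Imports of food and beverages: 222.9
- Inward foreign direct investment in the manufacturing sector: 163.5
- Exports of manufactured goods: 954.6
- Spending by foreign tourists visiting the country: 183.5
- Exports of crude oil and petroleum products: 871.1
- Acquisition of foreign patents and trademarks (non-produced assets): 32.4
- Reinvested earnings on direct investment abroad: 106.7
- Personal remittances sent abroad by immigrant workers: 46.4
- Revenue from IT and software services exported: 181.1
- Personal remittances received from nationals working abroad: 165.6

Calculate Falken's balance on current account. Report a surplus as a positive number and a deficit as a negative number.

2010.3

Goods: 954.6 - 305.8 + 871.1 - 222.9 = 1297.0
Services: 181.1 + 183.5 = 364.6
Primary income: 106.7 + 94.6 = 201.3
Secondary income: 165.6 + 28.2 - 46.4 = 147.4
Current account = 1297.0 + 364.6 + 201.3 + 147.4 = 2010.3
(Excluded from the current account — financial account: foreign purchases of domestic corporate bonds 434.9, inward foreign direct investment in the manufacturing sector 163.5; capital account: acquisition of foreign patents and trademarks (non-produced assets) 32.4.)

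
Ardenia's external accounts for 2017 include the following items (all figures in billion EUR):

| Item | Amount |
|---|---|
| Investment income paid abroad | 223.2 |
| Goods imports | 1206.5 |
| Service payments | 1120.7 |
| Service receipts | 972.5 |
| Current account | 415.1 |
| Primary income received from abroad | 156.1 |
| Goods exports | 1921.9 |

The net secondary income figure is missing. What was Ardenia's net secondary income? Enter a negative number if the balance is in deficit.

-85.0

Current account = goods balance + services balance + net primary income + net secondary income
Sum of the known components = 500.1
Net secondary income = CA - (known components) = 415.1 - 500.1 = -85.0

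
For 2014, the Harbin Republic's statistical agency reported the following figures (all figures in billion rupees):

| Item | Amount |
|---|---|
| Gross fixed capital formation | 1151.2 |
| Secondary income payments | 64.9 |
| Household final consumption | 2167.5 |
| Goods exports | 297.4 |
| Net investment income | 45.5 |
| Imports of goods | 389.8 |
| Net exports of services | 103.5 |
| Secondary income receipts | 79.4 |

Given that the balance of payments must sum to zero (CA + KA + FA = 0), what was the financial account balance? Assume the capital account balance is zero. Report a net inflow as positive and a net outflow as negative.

-71.1

Goods balance = 297.4 - 389.8 = -92.4
Services balance = 103.5
Trade balance (goods + services) = -92.4 + 103.5 = 11.1
Net primary income = 45.5
Net secondary income = 79.4 - 64.9 = 14.5
Current account = 11.1 + 45.5 + 14.5 = 71.1
Financial account = -(71.1) = -71.1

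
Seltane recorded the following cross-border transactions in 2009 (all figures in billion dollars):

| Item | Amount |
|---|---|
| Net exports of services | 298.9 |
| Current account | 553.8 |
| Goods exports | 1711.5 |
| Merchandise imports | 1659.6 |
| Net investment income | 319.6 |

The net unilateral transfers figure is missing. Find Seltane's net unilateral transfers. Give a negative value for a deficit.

-116.6

Current account = goods balance + services balance + net primary income + net secondary income
Sum of the known components = 670.4
Net unilateral transfers = CA - (known components) = 553.8 - 670.4 = -116.6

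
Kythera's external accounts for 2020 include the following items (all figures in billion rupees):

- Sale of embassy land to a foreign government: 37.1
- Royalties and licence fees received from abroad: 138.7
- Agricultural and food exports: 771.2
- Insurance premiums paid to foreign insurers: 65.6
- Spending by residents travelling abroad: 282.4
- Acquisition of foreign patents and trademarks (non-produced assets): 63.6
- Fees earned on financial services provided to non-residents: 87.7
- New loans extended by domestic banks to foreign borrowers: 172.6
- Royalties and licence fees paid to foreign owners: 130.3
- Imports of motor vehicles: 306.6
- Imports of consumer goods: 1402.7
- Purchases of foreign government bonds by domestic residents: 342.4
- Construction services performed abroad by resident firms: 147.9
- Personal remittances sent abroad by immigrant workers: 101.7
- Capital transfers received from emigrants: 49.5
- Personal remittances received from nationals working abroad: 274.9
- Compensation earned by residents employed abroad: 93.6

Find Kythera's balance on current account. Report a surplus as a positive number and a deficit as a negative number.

-775.3

Goods: 771.2 - 306.6 - 1402.7 = -938.1
Services: -282.4 - 130.3 + 147.9 - 65.6 + 87.7 + 138.7 = -104.0
Primary income: 93.6
Secondary income: 274.9 - 101.7 = 173.2
Current account = (-938.1) + (-104.0) + 93.6 + 173.2 = -775.3
(Excluded from the current account — capital account: sale of embassy land to a foreign government 37.1, acquisition of foreign patents and trademarks (non-produced assets) 63.6, capital transfers received from emigrants 49.5; financial account: new loans extended by domestic banks to foreign borrowers 172.6, purchases of foreign government bonds by domestic residents 342.4.)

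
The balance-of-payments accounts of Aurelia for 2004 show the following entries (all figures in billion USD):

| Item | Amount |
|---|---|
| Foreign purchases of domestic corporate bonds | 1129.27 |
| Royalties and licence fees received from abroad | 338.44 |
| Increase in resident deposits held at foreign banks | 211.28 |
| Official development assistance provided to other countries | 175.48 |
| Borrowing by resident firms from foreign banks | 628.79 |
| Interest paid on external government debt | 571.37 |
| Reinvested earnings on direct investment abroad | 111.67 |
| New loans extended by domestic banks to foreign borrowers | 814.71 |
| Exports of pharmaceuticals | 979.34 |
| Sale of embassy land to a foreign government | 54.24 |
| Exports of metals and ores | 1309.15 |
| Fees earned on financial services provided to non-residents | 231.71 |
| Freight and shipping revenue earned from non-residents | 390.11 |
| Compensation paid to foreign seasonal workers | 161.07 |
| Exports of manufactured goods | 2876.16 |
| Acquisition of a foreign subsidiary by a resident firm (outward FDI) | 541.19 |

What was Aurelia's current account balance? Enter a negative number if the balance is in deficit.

Goods: 1309.15 + 2876.16 + 979.34 = 5164.65
Services: 338.44 + 390.11 + 231.71 = 960.26
Primary income: -571.37 - 161.07 + 111.67 = -620.77
Secondary income: -175.48
Current account = 5164.65 + 960.26 + (-620.77) + (-175.48) = 5328.66
(Excluded from the current account — financial account: foreign purchases of domestic corporate bonds 1129.27, increase in resident deposits held at foreign banks 211.28, borrowing by resident firms from foreign banks 628.79, new loans extended by domestic banks to foreign borrowers 814.71, acquisition of a foreign subsidiary by a resident firm (outward FDI) 541.19; capital account: sale of embassy land to a foreign government 54.24.)

5328.66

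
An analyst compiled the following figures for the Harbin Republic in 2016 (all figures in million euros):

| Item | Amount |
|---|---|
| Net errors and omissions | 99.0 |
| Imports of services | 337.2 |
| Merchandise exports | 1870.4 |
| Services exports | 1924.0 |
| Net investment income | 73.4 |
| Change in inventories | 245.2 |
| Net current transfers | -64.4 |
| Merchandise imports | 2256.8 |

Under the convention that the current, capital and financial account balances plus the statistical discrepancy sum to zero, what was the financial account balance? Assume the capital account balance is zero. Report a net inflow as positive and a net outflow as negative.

-1308.4

Goods balance = 1870.4 - 2256.8 = -386.4
Services balance = 1924.0 - 337.2 = 1586.8
Trade balance (goods + services) = -386.4 + 1586.8 = 1200.4
Net primary income = 73.4
Net secondary income = -64.4
Current account = 1200.4 + 73.4 + (-64.4) = 1209.4
Financial account = -(1209.4 + 99.0) = -1308.4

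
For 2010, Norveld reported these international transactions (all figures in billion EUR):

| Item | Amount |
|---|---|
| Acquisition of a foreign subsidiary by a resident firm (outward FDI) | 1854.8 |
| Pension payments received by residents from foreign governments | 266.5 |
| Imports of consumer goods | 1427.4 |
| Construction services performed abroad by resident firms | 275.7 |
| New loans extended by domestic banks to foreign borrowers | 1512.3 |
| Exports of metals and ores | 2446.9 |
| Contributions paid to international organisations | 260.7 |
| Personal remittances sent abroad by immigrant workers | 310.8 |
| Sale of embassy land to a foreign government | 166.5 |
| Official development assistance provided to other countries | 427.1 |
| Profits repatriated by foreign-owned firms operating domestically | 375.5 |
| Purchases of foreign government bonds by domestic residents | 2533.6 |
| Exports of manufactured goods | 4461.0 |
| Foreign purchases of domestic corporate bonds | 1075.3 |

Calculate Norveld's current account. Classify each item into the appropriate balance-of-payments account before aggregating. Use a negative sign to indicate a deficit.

4648.6

Goods: 4461.0 - 1427.4 + 2446.9 = 5480.5
Services: 275.7
Primary income: -375.5
Secondary income: -427.1 - 260.7 + 266.5 - 310.8 = -732.1
Current account = 5480.5 + 275.7 + (-375.5) + (-732.1) = 4648.6
(Excluded from the current account — financial account: acquisition of a foreign subsidiary by a resident firm (outward FDI) 1854.8, new loans extended by domestic banks to foreign borrowers 1512.3, purchases of foreign government bonds by domestic residents 2533.6, foreign purchases of domestic corporate bonds 1075.3; capital account: sale of embassy land to a foreign government 166.5.)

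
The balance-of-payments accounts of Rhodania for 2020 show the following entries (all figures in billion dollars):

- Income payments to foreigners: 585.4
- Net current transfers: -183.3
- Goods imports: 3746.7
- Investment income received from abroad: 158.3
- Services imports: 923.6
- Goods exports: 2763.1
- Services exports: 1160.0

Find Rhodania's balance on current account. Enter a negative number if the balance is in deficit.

-1357.6

Goods balance = 2763.1 - 3746.7 = -983.6
Services balance = 1160.0 - 923.6 = 236.4
Trade balance (goods + services) = -983.6 + 236.4 = -747.2
Net primary income = 158.3 - 585.4 = -427.1
Net secondary income = -183.3
Current account = -747.2 + (-427.1) + (-183.3) = -1357.6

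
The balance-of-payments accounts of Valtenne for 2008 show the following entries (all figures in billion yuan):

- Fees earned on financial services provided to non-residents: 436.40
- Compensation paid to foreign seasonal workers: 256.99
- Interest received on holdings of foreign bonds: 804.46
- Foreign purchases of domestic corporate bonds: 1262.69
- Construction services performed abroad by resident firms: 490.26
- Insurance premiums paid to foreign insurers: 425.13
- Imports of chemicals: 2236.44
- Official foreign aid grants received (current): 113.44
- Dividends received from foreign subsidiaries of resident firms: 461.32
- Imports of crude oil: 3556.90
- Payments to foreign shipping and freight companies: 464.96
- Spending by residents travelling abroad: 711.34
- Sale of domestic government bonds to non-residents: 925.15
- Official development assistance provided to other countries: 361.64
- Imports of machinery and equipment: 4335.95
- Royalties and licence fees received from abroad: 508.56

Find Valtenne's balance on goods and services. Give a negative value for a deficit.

-10295.50

Goods: -2236.44 - 4335.95 - 3556.90 = -10129.29
Services: -425.13 + 436.40 + 508.56 + 490.26 - 464.96 - 711.34 = -166.21
Trade balance = -10129.29 + (-166.21) = -10295.50
(Excluded from the trade balance — primary income: compensation paid to foreign seasonal workers 256.99, interest received on holdings of foreign bonds 804.46, dividends received from foreign subsidiaries of resident firms 461.32; financial account: foreign purchases of domestic corporate bonds 1262.69, sale of domestic government bonds to non-residents 925.15; secondary income: official foreign aid grants received (current) 113.44, official development assistance provided to other countries 361.64.)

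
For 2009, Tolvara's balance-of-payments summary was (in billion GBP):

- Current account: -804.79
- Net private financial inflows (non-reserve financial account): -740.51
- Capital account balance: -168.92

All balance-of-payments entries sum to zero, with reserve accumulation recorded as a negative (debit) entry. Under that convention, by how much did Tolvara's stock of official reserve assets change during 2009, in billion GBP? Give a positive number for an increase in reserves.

-1714.22

Official reserve transactions balance = -((-804.79) + (-168.92) + (-740.51)) = 1714.22
An accumulation of reserves is recorded as a debit (negative entry), so the change in the stock of reserves is the negative of that balance.
Change in official reserves = -(1714.22) = -1714.22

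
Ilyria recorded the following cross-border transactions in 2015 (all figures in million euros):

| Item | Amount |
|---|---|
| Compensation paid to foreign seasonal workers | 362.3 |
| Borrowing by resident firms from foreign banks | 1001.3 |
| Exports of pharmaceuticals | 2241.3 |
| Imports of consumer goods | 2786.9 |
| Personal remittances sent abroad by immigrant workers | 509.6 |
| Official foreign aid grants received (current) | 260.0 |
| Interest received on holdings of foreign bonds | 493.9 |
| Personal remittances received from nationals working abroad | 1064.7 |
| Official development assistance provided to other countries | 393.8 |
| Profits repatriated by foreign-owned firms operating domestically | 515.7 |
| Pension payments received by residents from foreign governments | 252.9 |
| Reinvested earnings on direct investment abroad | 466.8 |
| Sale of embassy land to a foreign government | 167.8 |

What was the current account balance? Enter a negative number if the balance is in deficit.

Goods: 2241.3 - 2786.9 = -545.6
Primary income: 493.9 - 362.3 + 466.8 - 515.7 = 82.7
Secondary income: 260.0 + 1064.7 - 509.6 - 393.8 + 252.9 = 674.2
Current account = (-545.6) + 82.7 + 674.2 = 211.3
(Excluded from the current account — financial account: borrowing by resident firms from foreign banks 1001.3; capital account: sale of embassy land to a foreign government 167.8.)

211.3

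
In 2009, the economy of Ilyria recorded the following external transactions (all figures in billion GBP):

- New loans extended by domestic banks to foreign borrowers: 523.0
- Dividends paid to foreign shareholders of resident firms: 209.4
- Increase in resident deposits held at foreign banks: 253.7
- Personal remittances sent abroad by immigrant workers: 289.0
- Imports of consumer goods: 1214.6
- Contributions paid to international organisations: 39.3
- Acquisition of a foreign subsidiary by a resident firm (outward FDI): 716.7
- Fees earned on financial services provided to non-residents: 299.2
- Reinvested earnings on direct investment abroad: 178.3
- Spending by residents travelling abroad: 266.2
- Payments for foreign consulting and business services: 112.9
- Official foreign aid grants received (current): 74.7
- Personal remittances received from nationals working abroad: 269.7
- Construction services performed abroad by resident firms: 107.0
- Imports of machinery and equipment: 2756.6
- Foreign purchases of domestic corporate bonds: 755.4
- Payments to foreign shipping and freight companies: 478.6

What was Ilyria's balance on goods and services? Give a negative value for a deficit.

-4422.7

Goods: -1214.6 - 2756.6 = -3971.2
Services: -112.9 - 478.6 + 107.0 + 299.2 - 266.2 = -451.5
Trade balance = -3971.2 + (-451.5) = -4422.7
(Excluded from the trade balance — financial account: new loans extended by domestic banks to foreign borrowers 523.0, increase in resident deposits held at foreign banks 253.7, acquisition of a foreign subsidiary by a resident firm (outward FDI) 716.7, foreign purchases of domestic corporate bonds 755.4; primary income: dividends paid to foreign shareholders of resident firms 209.4, reinvested earnings on direct investment abroad 178.3; secondary income: personal remittances sent abroad by immigrant workers 289.0, contributions paid to international organisations 39.3, official foreign aid grants received (current) 74.7, personal remittances received from nationals working abroad 269.7.)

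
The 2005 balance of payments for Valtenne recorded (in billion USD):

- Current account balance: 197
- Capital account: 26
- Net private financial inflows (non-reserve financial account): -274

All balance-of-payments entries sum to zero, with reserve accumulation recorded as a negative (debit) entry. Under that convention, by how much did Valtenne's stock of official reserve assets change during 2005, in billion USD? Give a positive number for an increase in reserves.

-51

Official reserve transactions balance = -(197 + 26 + (-274)) = 51
An accumulation of reserves is recorded as a debit (negative entry), so the change in the stock of reserves is the negative of that balance.
Change in official reserves = -(51) = -51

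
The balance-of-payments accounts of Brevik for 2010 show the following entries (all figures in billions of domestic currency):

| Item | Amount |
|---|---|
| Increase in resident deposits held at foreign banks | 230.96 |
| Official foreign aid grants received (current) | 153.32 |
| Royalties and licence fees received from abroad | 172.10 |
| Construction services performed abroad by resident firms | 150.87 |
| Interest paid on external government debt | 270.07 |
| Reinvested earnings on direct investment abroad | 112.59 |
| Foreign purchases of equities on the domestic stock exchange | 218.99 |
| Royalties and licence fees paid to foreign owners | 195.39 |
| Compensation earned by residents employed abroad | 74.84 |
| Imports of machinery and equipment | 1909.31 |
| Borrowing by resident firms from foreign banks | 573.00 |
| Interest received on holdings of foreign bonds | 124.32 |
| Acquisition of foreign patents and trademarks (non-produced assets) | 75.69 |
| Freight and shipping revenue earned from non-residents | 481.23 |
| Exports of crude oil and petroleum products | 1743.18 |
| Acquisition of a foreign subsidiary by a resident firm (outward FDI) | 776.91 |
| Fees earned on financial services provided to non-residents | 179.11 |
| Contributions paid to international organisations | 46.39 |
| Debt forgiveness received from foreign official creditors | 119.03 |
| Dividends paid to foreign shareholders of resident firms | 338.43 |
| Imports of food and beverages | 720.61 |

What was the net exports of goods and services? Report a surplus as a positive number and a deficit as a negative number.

Goods: -720.61 + 1743.18 - 1909.31 = -886.74
Services: 172.10 + 179.11 + 481.23 + 150.87 - 195.39 = 787.92
Trade balance = -886.74 + 787.92 = -98.82
(Excluded from the trade balance — financial account: increase in resident deposits held at foreign banks 230.96, foreign purchases of equities on the domestic stock exchange 218.99, borrowing by resident firms from foreign banks 573.00, acquisition of a foreign subsidiary by a resident firm (outward FDI) 776.91; secondary income: official foreign aid grants received (current) 153.32, contributions paid to international organisations 46.39; primary income: interest paid on external government debt 270.07, reinvested earnings on direct investment abroad 112.59, compensation earned by residents employed abroad 74.84, interest received on holdings of foreign bonds 124.32, dividends paid to foreign shareholders of resident firms 338.43; capital account: acquisition of foreign patents and trademarks (non-produced assets) 75.69, debt forgiveness received from foreign official creditors 119.03.)

-98.82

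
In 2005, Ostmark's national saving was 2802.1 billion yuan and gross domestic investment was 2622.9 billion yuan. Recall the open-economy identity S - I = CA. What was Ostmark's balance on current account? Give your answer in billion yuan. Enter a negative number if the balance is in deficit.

179.2

S - I = CA (net lending to the rest of the world).
CA = S - I = 2802.1 - 2622.9 = 179.2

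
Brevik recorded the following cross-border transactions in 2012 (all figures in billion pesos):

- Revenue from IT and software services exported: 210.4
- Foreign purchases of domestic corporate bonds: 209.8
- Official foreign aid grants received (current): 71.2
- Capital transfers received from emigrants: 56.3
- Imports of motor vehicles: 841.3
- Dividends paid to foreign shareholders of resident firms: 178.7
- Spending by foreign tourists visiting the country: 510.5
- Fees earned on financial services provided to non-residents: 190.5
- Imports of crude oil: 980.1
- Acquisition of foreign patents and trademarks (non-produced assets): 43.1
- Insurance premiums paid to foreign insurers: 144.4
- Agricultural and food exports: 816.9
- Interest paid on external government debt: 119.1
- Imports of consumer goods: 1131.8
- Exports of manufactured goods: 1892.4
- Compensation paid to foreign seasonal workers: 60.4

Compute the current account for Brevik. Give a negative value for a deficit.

236.1

Goods: 816.9 - 980.1 - 841.3 + 1892.4 - 1131.8 = -243.9
Services: -144.4 + 210.4 + 510.5 + 190.5 = 767.0
Primary income: -60.4 - 178.7 - 119.1 = -358.2
Secondary income: 71.2
Current account = (-243.9) + 767.0 + (-358.2) + 71.2 = 236.1
(Excluded from the current account — financial account: foreign purchases of domestic corporate bonds 209.8; capital account: capital transfers received from emigrants 56.3, acquisition of foreign patents and trademarks (non-produced assets) 43.1.)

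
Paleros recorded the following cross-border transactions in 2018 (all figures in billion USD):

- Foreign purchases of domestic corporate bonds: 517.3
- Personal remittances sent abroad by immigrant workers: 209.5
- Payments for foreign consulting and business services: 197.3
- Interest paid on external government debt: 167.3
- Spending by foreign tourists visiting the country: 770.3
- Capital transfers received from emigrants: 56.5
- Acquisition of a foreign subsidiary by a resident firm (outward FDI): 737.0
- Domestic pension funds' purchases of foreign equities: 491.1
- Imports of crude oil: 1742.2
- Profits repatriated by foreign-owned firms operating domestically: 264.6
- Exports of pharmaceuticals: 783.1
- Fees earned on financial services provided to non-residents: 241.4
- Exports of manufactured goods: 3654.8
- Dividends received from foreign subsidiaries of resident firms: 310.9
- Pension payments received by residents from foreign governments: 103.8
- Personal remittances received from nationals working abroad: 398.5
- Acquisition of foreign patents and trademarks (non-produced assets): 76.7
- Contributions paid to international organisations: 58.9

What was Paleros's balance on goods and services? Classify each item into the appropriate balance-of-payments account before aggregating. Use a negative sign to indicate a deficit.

3510.1

Goods: -1742.2 + 3654.8 + 783.1 = 2695.7
Services: -197.3 + 241.4 + 770.3 = 814.4
Trade balance = 2695.7 + 814.4 = 3510.1
(Excluded from the trade balance — financial account: foreign purchases of domestic corporate bonds 517.3, acquisition of a foreign subsidiary by a resident firm (outward FDI) 737.0, domestic pension funds' purchases of foreign equities 491.1; secondary income: personal remittances sent abroad by immigrant workers 209.5, pension payments received by residents from foreign governments 103.8, personal remittances received from nationals working abroad 398.5, contributions paid to international organisations 58.9; primary income: interest paid on external government debt 167.3, profits repatriated by foreign-owned firms operating domestically 264.6, dividends received from foreign subsidiaries of resident firms 310.9; capital account: capital transfers received from emigrants 56.5, acquisition of foreign patents and trademarks (non-produced assets) 76.7.)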